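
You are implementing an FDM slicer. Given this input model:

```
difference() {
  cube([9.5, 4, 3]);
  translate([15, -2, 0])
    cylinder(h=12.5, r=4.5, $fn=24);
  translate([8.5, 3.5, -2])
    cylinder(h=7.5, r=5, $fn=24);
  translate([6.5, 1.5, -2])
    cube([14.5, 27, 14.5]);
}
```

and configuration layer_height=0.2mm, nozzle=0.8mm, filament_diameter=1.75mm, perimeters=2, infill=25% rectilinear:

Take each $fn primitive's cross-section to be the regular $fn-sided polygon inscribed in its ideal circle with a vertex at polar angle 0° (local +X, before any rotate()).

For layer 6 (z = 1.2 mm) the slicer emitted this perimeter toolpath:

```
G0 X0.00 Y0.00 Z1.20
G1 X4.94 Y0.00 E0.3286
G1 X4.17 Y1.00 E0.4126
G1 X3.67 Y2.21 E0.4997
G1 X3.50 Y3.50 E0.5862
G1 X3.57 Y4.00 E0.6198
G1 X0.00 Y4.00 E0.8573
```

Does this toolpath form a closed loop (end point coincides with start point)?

Start point (G0): (0.00, 0.00). End point (last G1): the path does not return to the start — open.

no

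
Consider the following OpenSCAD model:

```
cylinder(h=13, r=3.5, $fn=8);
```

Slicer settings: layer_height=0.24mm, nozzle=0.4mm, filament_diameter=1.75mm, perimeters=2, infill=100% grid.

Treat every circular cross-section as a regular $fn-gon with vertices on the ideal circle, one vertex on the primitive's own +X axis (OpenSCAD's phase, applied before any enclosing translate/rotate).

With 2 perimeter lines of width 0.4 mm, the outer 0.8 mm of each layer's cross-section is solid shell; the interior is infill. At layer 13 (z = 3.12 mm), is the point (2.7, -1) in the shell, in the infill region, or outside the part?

At z = 3.12 mm: the r=3.5 cylinder gives a regular 8-gon of circumradius 3.5 (constant along its height). Overall, the cross-section is a single solid region. The nearest boundary edge runs (2.47, -2.47)→(3.50, 0.00); distance from the point to it = 0.36 mm. The point is inside the cross-section, 0.36 mm from the nearest boundary — within the 0.8 mm shell band (2 × 0.4).

shell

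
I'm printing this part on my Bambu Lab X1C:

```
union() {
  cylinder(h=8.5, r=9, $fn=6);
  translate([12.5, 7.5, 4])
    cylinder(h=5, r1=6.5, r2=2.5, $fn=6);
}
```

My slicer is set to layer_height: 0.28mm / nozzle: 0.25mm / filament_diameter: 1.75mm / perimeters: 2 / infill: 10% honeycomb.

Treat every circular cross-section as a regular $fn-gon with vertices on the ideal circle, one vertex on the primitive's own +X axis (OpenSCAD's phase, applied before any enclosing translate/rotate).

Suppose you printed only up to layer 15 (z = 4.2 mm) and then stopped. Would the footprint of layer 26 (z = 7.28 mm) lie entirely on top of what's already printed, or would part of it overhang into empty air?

Compare the two slices. At z = 4.2: the cylinder: section is a regular 6-gon, circumradius r=9 (area = (6/2)·9.000²·sin(360°/6) = 210.44 mm²); the cone at (12.5, 7.5) contributes a regular 6-gon of circumradius 6.340 (interpolated between r1=6.5 and r2=2.5 at t=0.040) (area = (6/2)·6.340²·sin(360°/6) = 104.43 mm²); Merging all regions: the 2 present regions are separate (no shared area or edge), so areas and boundary lengths simply add and each stays a separate island — area = 314.88 mm². At z = 7.28: the cylinder: section is a regular 6-gon, circumradius r=9 (area = (6/2)·9.000²·sin(360°/6) = 210.44 mm²); the cone at (12.5, 7.5): at t=0.656 of its height the radius interpolates to r₁+(r₂−r₁)t = 3.876, giving a regular 6-gon of that circumradius (area = (6/2)·3.876²·sin(360°/6) = 39.03 mm²); Combining (union): the 2 present regions are separate (no shared area or edge), so areas and boundary lengths simply add and each stays a separate island — area = 249.48 mm². Checking containment: the cross-section at z = 7.28 is a subset of the cross-section at z = 4.2.

entirely on top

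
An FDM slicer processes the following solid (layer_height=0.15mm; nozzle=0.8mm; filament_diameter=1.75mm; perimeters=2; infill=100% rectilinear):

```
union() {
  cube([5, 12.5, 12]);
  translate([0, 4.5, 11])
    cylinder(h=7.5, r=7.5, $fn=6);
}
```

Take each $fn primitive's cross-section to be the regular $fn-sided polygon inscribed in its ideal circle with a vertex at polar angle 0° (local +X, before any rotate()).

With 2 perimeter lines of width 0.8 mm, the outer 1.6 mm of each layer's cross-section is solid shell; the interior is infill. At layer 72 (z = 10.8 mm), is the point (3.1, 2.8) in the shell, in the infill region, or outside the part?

At z = 10.8 mm: the 5×12.5 cube contributes its full rectangle; the cylinder at (0, 4.5) does not reach this height (z outside [11, 18.5]); Merging all regions: only the 5×12.5 cube is present, so the union is just that shape — 1 connected region. Overall, the cross-section is a single solid region. The nearest boundary edge runs (5.00, 0.00)→(5.00, 12.50); distance from the point to it = 1.90 mm. The point is inside the cross-section and 1.90 mm from the nearest boundary — more than the 1.6 mm shell width (2 × 0.8), so it's in the infill interior.

infill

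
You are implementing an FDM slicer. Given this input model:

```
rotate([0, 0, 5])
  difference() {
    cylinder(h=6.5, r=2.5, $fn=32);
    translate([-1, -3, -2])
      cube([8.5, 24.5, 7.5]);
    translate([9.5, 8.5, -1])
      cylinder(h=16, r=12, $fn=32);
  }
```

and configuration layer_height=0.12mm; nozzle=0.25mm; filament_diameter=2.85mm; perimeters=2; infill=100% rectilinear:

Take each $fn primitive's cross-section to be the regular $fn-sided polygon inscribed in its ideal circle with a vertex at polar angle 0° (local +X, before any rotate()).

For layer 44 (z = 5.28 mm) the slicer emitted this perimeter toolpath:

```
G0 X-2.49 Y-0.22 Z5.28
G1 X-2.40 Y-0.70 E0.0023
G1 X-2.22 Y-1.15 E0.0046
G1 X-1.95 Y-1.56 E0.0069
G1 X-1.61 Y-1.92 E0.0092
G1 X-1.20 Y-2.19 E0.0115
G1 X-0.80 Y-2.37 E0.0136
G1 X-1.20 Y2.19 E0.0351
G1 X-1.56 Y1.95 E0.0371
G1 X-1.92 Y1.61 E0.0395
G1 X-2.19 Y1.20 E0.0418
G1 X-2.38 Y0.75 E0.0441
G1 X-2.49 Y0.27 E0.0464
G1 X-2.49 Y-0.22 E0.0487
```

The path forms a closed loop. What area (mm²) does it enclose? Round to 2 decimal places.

Apply the shoelace formula to the sequence of (X, Y) vertices; enclosed area = 4.89 mm².

4.89 mm²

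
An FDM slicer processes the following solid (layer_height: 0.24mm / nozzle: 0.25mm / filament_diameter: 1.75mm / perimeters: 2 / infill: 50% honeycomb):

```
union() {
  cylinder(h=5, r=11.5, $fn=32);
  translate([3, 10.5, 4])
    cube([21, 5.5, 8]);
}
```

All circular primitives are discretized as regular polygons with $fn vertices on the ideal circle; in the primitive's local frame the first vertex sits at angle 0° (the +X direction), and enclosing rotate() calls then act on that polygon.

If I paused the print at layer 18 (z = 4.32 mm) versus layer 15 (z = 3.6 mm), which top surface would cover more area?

layer 18 (z = 4.32 mm)

Layer 18 (z = 4.32): the r=11.5 cylinder contributes a regular 32-gon of circumradius 11.5 (area = (32/2)·11.500²·sin(360°/32) = 412.81 mm²); the 21×5.5 cube at (3, 10.5) contributes its full rectangle (area 115.50 mm²); Combining (union): the regions partially overlap — summed areas 528.31 mm² minus the doubly-counted overlap 0.49 mm² gives 527.82 mm² — area = 527.82 mm². So its area = 527.82 mm². Layer 15 (z = 3.6): the cylinder: section is a regular 32-gon, circumradius r=11.5 (area = (32/2)·11.500²·sin(360°/32) = 412.81 mm²); the cube at (3, 10.5) is absent (z outside [4, 12]); Taking the union: only the r=11.5 cylinder is present, so the union is just that shape — area = 412.81 mm². So its area = 412.81 mm². Layer 18 is larger (527.82 vs 412.81 mm²).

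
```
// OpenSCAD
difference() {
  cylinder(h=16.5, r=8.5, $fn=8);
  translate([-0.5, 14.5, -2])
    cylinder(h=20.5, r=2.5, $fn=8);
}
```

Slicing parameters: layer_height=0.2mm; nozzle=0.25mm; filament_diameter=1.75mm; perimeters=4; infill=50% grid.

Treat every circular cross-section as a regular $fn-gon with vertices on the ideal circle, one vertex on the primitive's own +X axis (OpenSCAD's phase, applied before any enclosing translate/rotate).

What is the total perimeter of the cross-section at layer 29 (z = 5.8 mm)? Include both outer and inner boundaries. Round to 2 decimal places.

At z = 5.8 mm: the cylinder: section is a regular 8-gon, circumradius r=8.5 (perimeter = 2·8·8.500·sin(180°/8) = 52.04 mm); the r=2.5 cylinder at (-0.5, 14.5) gives a regular 8-gon of circumradius 2.5 (constant along its height) (perimeter = 2·8·2.500·sin(180°/8) = 15.31 mm); Taking the first minus the rest: starting from the r=8.5 cylinder, the r=2.5 cylinder at (-0.5, 14.5) misses the remaining region (no effect) — boundary = 52.04 mm. Overall, the cross-section is a single solid region. Total boundary length (outer) = 52.04 mm.

52.04 mm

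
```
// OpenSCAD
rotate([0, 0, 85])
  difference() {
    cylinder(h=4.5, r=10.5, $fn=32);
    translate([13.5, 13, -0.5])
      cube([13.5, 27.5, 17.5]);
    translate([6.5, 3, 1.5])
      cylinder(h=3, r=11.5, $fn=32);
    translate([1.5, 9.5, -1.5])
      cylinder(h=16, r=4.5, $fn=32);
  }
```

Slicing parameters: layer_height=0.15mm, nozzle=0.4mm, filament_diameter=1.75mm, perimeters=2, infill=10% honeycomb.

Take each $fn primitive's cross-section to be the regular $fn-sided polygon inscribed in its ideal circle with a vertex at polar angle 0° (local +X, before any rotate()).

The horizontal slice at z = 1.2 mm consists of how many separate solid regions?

At z = 1.2 mm: the cylinder: section is a regular 32-gon, circumradius r=10.5; the cube at (13.5, 13) (footprint 13.5×27.5) is included at this height; the cylinder at (6.5, 3) is absent (z outside [1.5, 4.5]); the cylinder at (1.5, 9.5): section is a regular 32-gon, circumradius r=4.5; Taking the first minus the rest: starting from the r=10.5 cylinder, the 13.5×27.5 cube at (13.5, 13) misses the remaining region (no effect); the r=4.5 cylinder at (1.5, 9.5) partially overlaps it — only the 36.26 mm² overlap (of its 63.21 mm²) is removed, clipping the outline — 1 connected region; (whole slice rotated 85° about Z — lengths, areas and connectivity unchanged). The result has 1 disconnected region.

1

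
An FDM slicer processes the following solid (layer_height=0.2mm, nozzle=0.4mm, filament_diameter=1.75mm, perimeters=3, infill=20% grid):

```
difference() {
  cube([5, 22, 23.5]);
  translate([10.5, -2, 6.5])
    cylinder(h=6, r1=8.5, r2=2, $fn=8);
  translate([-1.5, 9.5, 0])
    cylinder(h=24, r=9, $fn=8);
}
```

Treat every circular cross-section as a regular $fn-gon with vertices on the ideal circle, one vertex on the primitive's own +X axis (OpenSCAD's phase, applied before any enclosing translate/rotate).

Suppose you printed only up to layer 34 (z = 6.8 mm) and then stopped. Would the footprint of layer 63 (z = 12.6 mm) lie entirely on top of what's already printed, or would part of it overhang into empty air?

Compare the two slices. At z = 6.8: the 5×22 cube contributes its full rectangle (area 110.00 mm²); the cone at (10.5, -2): at t=0.050 of its height the radius interpolates to r₁+(r₂−r₁)t = 8.175, giving a regular 8-gon of that circumradius (area = (8/2)·8.175²·sin(360°/8) = 189.03 mm²); the r=9 cylinder at (-1.5, 9.5) gives a regular 8-gon of circumradius 9 (constant along its height) (area = (8/2)·9.000²·sin(360°/8) = 229.10 mm²); After the difference (first − rest): starting from the 5×22 cube (110.00 mm²), the cone at (10.5, -2) partially overlaps it — only the 4.04 mm² overlap (of its 189.03 mm²) is removed, clipping the outline; the r=9 cylinder at (-1.5, 9.5) partially overlaps it — only the 73.09 mm² overlap (of its 229.10 mm²) is removed, clipping the outline — area = 32.87 mm². At z = 12.6: the cube (footprint 5×22) is included at this height (area 110.00 mm²); the cone at (10.5, -2) is absent (z outside [6.5, 12.5]); the r=9 cylinder at (-1.5, 9.5) contributes a regular 8-gon of circumradius 9 (area = (8/2)·9.000²·sin(360°/8) = 229.10 mm²); Taking the first minus the rest: starting from the 5×22 cube (110.00 mm²), the r=9 cylinder at (-1.5, 9.5) partially overlaps it — only the 73.39 mm² overlap (of its 229.10 mm²) is removed, clipping the outline — area = 36.61 mm². Checking containment: at z = 12.6 the cross-section extends beyond the z = 6.8 cross-section by about 3.73 mm².

part overhangs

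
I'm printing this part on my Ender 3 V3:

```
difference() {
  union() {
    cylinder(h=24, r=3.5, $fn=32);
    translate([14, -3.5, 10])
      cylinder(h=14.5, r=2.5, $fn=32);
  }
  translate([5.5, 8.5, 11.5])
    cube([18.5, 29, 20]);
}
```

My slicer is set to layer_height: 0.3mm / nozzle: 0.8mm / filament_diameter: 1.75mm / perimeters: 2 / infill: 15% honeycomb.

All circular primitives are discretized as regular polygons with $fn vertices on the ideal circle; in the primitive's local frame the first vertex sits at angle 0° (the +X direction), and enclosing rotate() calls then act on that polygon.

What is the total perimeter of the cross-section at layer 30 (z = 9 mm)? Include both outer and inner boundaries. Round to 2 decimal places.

21.96 mm

At z = 9 mm: the r=3.5 cylinder gives a regular 32-gon of circumradius 3.5 (constant along its height) (perimeter = 2·32·3.500·sin(180°/32) = 21.96 mm); the cylinder at (14, -3.5) is absent (z outside [10, 24.5]); Taking the union: only the r=3.5 cylinder is present, so the union is just that shape — boundary = 21.96 mm; the cube at (5.5, 8.5) does not reach this height (z outside [11.5, 31.5]); Taking the first minus the rest: none of the subtracted shapes is present at this height, so that combined region is unchanged — boundary = 21.96 mm. Overall, the cross-section is a single solid region. Total boundary length (outer) = 21.96 mm.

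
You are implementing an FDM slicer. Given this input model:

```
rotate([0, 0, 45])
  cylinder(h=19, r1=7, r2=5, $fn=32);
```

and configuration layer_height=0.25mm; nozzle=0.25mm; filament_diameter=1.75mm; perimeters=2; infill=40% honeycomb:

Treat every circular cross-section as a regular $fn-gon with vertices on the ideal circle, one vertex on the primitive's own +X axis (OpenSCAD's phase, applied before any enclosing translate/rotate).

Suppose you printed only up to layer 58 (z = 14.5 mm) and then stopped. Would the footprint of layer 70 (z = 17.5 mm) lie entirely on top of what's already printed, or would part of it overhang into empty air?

Compare the two slices. At z = 14.5: the cone contributes a regular 32-gon of circumradius 5.474 (interpolated between r1=7 and r2=5 at t=0.763) (area = (32/2)·5.474²·sin(360°/32) = 93.52 mm²); (whole slice rotated 45° about Z — lengths, areas and connectivity unchanged). At z = 17.5: the cone contributes a regular 32-gon of circumradius 5.158 (interpolated between r1=7 and r2=5 at t=0.921) (area = (32/2)·5.158²·sin(360°/32) = 83.04 mm²); (whole slice rotated 45° about Z — lengths, areas and connectivity unchanged). Checking containment: the cross-section at z = 17.5 is a subset of the cross-section at z = 14.5.

entirely on top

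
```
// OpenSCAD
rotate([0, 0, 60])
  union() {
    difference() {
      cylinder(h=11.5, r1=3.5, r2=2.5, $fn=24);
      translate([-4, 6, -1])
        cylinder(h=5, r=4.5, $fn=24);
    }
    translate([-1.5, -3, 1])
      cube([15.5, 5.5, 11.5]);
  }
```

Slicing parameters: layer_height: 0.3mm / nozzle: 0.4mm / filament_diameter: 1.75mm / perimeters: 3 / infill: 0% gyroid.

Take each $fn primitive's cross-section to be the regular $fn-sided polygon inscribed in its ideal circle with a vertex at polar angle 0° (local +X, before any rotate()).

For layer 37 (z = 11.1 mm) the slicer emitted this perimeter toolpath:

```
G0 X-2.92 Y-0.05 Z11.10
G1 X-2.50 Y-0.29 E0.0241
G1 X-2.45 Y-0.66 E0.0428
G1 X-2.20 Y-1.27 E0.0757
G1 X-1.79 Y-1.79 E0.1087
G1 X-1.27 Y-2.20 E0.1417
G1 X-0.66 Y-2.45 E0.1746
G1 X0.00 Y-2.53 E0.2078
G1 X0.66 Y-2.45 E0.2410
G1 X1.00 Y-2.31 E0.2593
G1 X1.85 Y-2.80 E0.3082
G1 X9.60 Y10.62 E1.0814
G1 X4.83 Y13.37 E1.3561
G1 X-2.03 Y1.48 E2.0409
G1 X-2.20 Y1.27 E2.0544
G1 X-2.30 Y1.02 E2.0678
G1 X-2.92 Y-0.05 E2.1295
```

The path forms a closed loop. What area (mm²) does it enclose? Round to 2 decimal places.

88.19 mm²

Apply the shoelace formula to the sequence of (X, Y) vertices; enclosed area = 88.19 mm².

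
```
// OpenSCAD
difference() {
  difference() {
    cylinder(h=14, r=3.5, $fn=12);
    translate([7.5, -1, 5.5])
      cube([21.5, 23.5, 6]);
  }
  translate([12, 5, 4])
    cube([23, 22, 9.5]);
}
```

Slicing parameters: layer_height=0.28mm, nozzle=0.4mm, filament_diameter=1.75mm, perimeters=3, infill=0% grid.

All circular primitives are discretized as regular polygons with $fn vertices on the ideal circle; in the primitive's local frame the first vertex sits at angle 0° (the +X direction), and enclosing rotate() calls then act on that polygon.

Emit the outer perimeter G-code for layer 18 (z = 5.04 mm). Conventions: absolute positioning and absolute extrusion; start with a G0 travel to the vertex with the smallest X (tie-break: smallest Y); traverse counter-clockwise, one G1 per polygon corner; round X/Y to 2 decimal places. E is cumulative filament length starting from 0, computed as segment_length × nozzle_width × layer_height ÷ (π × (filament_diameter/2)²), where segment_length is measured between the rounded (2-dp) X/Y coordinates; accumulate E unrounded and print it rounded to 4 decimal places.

G0 X-3.50 Y0.00 Z5.04
G1 X-3.03 Y-1.75 E0.0844
G1 X-1.75 Y-3.03 E0.1687
G1 X0.00 Y-3.50 E0.2530
G1 X1.75 Y-3.03 E0.3374
G1 X3.03 Y-1.75 E0.4217
G1 X3.50 Y0.00 E0.5061
G1 X3.03 Y1.75 E0.5905
G1 X1.75 Y3.03 E0.6747
G1 X0.00 Y3.50 E0.7591
G1 X-1.75 Y3.03 E0.8435
G1 X-3.03 Y1.75 E0.9278
G1 X-3.50 Y0.00 E1.0122

At z = 5.04 mm: the r=3.5 cylinder contributes a regular 12-gon of circumradius 3.5; the cube at (7.5, -1) does not reach this height (z outside [5.5, 11.5]); Taking the first minus the rest: none of the subtracted shapes is present at this height, so the r=3.5 cylinder is unchanged — 1 connected region; the cube at (12, 5) is present — its section is the full 23×22 rectangle; Taking the first minus the rest: starting from the result so far, the 23×22 cube at (12, 5) misses the remaining region (no effect) — 1 connected region. The outline is a single polygon with 12 vertices. Extrusion per mm of travel: 0.4 × 0.28 / (π × 0.875²) = 0.046564. Accumulating E over each segment gives final E = 1.0122.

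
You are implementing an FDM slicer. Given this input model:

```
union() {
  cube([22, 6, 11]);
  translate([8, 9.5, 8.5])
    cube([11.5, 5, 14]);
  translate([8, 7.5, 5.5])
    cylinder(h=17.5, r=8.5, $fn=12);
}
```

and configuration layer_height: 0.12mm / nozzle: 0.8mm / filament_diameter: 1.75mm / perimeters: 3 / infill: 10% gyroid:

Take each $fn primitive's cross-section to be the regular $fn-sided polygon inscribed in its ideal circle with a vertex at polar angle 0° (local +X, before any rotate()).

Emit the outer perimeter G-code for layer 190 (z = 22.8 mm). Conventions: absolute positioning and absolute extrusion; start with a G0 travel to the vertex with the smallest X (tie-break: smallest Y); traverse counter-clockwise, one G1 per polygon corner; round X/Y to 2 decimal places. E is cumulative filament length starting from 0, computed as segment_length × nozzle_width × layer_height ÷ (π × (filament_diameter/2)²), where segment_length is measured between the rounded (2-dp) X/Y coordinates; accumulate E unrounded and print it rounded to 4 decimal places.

At z = 22.8 mm: the cube is absent (z outside [0, 11]); the cube at (8, 9.5) does not reach this height (z outside [8.5, 22.5]); the r=8.5 cylinder at (8, 7.5) contributes a regular 12-gon of circumradius 8.5; Taking the union: only the r=8.5 cylinder at (8, 7.5) is present, so the union is just that shape — 1 connected region. The outline is a single polygon with 12 vertices. Extrusion per mm of travel: 0.8 × 0.12 / (π × 0.875²) = 0.039912. Accumulating E over each segment gives final E = 2.1072.

G0 X-0.50 Y7.50 Z22.80
G1 X0.64 Y3.25 E0.1756
G1 X3.75 Y0.14 E0.3512
G1 X8.00 Y-1.00 E0.5268
G1 X12.25 Y0.14 E0.7024
G1 X15.36 Y3.25 E0.8780
G1 X16.50 Y7.50 E1.0536
G1 X15.36 Y11.75 E1.2292
G1 X12.25 Y14.86 E1.4047
G1 X8.00 Y16.00 E1.5804
G1 X3.75 Y14.86 E1.7560
G1 X0.64 Y11.75 E1.9315
G1 X-0.50 Y7.50 E2.1072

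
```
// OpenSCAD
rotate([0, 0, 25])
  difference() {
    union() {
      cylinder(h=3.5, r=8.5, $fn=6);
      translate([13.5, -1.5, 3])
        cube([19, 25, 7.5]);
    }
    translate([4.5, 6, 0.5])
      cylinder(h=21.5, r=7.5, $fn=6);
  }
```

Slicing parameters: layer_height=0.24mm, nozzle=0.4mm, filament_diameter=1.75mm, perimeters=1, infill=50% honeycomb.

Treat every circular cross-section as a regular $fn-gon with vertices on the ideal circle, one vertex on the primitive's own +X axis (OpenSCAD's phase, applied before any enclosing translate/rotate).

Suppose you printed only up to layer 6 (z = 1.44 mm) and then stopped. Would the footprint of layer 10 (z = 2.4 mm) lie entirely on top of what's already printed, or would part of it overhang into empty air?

Compare the two slices. At z = 1.44: the r=8.5 cylinder gives a regular 6-gon of circumradius 8.5 (constant along its height) (area = (6/2)·8.500²·sin(360°/6) = 187.71 mm²); the cube at (13.5, -1.5) is absent (z outside [3, 10.5]); Taking the union: only the r=8.5 cylinder is present, so the union is just that shape — area = 187.71 mm²; the r=7.5 cylinder at (4.5, 6) contributes a regular 6-gon of circumradius 7.5 (area = (6/2)·7.500²·sin(360°/6) = 146.14 mm²); Taking the first minus the rest: starting from the result so far (187.71 mm²), the r=7.5 cylinder at (4.5, 6) partially overlaps it — only the 61.92 mm² overlap (of its 146.14 mm²) is removed, clipping the outline — area = 125.79 mm²; (whole slice rotated 25° about Z — lengths, areas and connectivity unchanged). At z = 2.4: the r=8.5 cylinder gives a regular 6-gon of circumradius 8.5 (constant along its height) (area = (6/2)·8.500²·sin(360°/6) = 187.71 mm²); the cube at (13.5, -1.5) is not intersected at this z (z outside [3, 10.5]); Taking the union: only the r=8.5 cylinder is present, so the union is just that shape — area = 187.71 mm²; the r=7.5 cylinder at (4.5, 6) gives a regular 6-gon of circumradius 7.5 (constant along its height) (area = (6/2)·7.500²·sin(360°/6) = 146.14 mm²); Subtracting the remaining from the first: starting from that combined region (187.71 mm²), the r=7.5 cylinder at (4.5, 6) partially overlaps it — only the 61.92 mm² overlap (of its 146.14 mm²) is removed, clipping the outline — area = 125.79 mm²; (rotated 25° about Z; rotation is an isometry so areas/perimeters/island counts are preserved). Checking containment: the cross-section at z = 2.4 is a subset of the cross-section at z = 1.44.

entirely on top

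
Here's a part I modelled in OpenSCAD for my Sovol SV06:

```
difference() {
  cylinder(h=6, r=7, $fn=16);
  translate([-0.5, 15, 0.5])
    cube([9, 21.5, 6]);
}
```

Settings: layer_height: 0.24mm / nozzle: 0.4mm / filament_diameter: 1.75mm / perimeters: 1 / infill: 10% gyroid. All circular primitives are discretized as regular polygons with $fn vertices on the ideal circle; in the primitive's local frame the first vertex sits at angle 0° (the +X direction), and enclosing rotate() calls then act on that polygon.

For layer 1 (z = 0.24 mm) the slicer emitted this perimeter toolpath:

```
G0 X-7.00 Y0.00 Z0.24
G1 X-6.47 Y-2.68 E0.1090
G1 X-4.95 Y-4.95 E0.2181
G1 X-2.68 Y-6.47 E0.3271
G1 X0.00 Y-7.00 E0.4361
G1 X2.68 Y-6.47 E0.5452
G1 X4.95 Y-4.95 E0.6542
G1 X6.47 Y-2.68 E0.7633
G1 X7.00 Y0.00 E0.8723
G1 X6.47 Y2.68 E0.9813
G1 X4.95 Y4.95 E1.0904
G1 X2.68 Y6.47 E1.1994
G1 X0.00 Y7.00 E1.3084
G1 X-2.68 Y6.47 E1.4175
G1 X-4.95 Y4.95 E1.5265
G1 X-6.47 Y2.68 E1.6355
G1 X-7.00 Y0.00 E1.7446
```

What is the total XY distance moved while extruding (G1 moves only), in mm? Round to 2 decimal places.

Sum the Euclidean lengths of each G1 segment: total = 43.71 mm.

43.71 mm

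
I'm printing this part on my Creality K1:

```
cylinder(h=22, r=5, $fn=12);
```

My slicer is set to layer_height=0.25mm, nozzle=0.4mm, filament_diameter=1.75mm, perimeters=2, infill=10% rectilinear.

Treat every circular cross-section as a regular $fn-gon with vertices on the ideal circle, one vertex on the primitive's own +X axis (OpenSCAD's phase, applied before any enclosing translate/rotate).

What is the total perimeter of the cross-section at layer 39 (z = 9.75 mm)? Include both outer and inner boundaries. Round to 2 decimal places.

31.06 mm

At z = 9.75 mm: the cylinder: section is a regular 12-gon, circumradius r=5 (perimeter = 2·12·5.000·sin(180°/12) = 31.06 mm). Overall, the cross-section is a single solid region. Total boundary length (outer) = 31.06 mm.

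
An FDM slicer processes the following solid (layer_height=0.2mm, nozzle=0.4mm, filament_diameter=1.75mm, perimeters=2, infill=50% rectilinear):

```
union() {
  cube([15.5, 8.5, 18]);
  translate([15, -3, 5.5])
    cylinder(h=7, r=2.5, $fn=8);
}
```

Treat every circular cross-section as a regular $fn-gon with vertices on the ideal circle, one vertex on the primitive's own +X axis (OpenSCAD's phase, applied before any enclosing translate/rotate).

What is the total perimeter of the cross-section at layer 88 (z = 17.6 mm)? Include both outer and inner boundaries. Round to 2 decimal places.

48.00 mm

At z = 17.6 mm: the cube is present — its section is the full 15.5×8.5 rectangle (perimeter 48.00 mm); the cylinder at (15, -3) is absent (z outside [5.5, 12.5]); Combining (union): only the 15.5×8.5 cube is present, so the union is just that shape — boundary = 48.00 mm. Overall, the cross-section is a single solid region. Total boundary length (outer) = 48.00 mm.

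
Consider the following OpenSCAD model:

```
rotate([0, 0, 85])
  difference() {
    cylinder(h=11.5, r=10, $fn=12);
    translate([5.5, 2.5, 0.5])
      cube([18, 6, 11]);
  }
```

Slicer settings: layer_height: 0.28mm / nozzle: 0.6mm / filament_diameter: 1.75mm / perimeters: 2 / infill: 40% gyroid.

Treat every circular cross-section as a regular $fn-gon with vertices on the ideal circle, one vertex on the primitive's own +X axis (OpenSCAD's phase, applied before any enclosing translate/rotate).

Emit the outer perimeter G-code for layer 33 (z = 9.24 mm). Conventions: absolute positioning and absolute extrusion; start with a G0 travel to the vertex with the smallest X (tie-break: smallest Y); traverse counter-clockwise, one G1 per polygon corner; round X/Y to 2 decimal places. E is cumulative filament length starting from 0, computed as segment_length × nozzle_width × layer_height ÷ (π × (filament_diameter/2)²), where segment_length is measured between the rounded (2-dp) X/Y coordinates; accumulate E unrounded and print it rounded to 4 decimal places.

At z = 9.24 mm: the r=10 cylinder contributes a regular 12-gon of circumradius 10; the cube at (5.5, 2.5) is present — its section is the full 18×6 rectangle; After the difference (first − rest): starting from the r=10 cylinder, the 18×6 cube at (5.5, 2.5) partially overlaps it — only the 13.73 mm² overlap (of its 108.00 mm²) is removed, clipping the outline — 1 connected region; (rotated 85° about Z; rotation is an isometry so areas/perimeters/island counts are preserved). The outline is a single polygon with 14 vertices. Extrusion per mm of travel: 0.6 × 0.28 / (π × 0.875²) = 0.069846. Accumulating E over each segment gives final E = 4.5081.

G0 X-9.96 Y0.87 Z9.24
G1 X-9.06 Y-4.23 E0.3617
G1 X-5.74 Y-8.19 E0.7227
G1 X-0.87 Y-9.96 E1.0846
G1 X4.23 Y-9.06 E1.4463
G1 X8.19 Y-5.74 E1.8072
G1 X9.96 Y-0.87 E2.1692
G1 X9.06 Y4.23 E2.5309
G1 X5.74 Y8.19 E2.8918
G1 X0.87 Y9.96 E3.2537
G1 X-1.68 Y9.51 E3.4346
G1 X-2.01 Y5.70 E3.7017
G1 X-7.65 Y6.19 E4.0971
G1 X-8.19 Y5.74 E4.1462
G1 X-9.96 Y0.87 E4.5081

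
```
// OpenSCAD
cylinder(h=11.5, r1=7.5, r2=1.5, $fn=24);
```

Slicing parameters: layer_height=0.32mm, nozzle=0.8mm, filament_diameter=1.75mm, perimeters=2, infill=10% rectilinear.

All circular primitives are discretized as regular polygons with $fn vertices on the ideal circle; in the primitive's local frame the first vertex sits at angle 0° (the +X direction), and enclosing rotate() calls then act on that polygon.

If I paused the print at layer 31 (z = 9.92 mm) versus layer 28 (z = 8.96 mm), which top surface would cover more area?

Layer 31 (z = 9.92): the cone: at t=0.863 of its height the radius interpolates to r₁+(r₂−r₁)t = 2.324, giving a regular 24-gon of that circumradius (area = (24/2)·2.324²·sin(360°/24) = 16.78 mm²). So its area = 16.78 mm². Layer 28 (z = 8.96): the cone: at t=0.779 of its height the radius interpolates to r₁+(r₂−r₁)t = 2.825, giving a regular 24-gon of that circumradius (area = (24/2)·2.825²·sin(360°/24) = 24.79 mm²). So its area = 24.79 mm². Layer 28 is larger (24.79 vs 16.78 mm²).

layer 28 (z = 8.96 mm)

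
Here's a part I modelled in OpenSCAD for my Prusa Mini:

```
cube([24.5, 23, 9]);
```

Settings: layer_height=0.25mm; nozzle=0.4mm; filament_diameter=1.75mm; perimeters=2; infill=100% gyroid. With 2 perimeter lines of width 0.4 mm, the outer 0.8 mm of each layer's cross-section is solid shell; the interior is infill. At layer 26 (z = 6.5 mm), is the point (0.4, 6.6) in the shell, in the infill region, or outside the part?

shell

At z = 6.5 mm: the cube is present — its section is the full 24.5×23 rectangle. Overall, the cross-section is a single solid region. The nearest boundary edge runs (0.00, 23.00)→(0.00, 0.00); distance from the point to it = 0.40 mm. The point is inside the cross-section, 0.40 mm from the nearest boundary — within the 0.8 mm shell band (2 × 0.4).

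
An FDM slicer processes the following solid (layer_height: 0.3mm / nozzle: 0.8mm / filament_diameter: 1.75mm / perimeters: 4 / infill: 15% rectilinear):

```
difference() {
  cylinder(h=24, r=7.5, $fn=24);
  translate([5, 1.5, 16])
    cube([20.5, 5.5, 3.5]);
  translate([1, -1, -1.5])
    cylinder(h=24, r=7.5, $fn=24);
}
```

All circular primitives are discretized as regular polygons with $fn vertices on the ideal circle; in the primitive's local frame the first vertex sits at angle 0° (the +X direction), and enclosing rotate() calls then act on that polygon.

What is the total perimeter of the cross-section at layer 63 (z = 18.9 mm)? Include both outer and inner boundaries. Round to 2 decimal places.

At z = 18.9 mm: the cylinder: section is a regular 24-gon, circumradius r=7.5 (perimeter = 2·24·7.500·sin(180°/24) = 46.99 mm); the 20.5×5.5 cube at (5, 1.5) contributes its full rectangle (perimeter 52.00 mm); the r=7.5 cylinder at (1, -1) gives a regular 24-gon of circumradius 7.5 (constant along its height) (perimeter = 2·24·7.500·sin(180°/24) = 46.99 mm); Subtracting the remaining from the first: starting from the r=7.5 cylinder, the 20.5×5.5 cube at (5, 1.5) partially overlaps it — only the 5.82 mm² overlap (of its 112.75 mm²) is removed, clipping the outline; the r=7.5 cylinder at (1, -1) partially overlaps it — only the 147.93 mm² overlap (of its 174.70 mm²) is removed, clipping the outline — boundary = 45.20 mm. Overall, the cross-section is a single solid region. Total boundary length (outer) = 45.20 mm.

45.20 mm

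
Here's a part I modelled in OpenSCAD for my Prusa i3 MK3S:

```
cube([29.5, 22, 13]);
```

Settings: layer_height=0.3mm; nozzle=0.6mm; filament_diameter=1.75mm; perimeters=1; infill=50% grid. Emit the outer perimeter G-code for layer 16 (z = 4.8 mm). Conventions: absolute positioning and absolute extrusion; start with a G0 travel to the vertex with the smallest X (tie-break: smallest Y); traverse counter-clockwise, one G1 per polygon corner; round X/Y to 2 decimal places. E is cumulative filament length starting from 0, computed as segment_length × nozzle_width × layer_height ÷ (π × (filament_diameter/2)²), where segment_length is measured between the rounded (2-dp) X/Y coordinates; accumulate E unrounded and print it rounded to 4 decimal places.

At z = 4.8 mm: the cube is present — its section is the full 29.5×22 rectangle. The outline is a single polygon with 4 vertices. Extrusion per mm of travel: 0.6 × 0.3 / (π × 0.875²) = 0.074835. Accumulating E over each segment gives final E = 7.7080.

G0 X0.00 Y0.00 Z4.80
G1 X29.50 Y0.00 E2.2076
G1 X29.50 Y22.00 E3.8540
G1 X0.00 Y22.00 E6.0617
G1 X0.00 Y0.00 E7.7080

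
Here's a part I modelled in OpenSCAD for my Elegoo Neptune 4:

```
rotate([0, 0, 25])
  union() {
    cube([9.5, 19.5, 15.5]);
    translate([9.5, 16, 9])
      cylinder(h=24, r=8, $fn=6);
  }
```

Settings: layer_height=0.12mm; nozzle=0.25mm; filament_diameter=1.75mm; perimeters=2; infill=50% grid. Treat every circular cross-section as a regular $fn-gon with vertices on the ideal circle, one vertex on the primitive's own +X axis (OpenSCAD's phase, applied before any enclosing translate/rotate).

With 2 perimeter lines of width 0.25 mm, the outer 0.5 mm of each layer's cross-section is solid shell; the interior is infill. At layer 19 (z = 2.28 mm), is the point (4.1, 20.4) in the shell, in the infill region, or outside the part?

At z = 2.28 mm: the 9.5×19.5 cube contributes its full rectangle; the cylinder at (9.5, 16) is absent (z outside [9, 33]); Taking the union: only the 9.5×19.5 cube is present, so the union is just that shape — 1 connected region; (whole slice rotated 25° about Z — lengths, areas and connectivity unchanged). Overall, the cross-section is a single solid region. Undo the 25° rotation: the query point maps to (12.337, 16.756) in the un-rotated model frame. The nearest boundary edge runs (9.50, 0.00)→(9.50, 19.50); distance from the point to it = 2.84 mm. The point is not inside any of the regions above, so it lies outside the cross-section (2.84 mm from the nearest boundary).

outside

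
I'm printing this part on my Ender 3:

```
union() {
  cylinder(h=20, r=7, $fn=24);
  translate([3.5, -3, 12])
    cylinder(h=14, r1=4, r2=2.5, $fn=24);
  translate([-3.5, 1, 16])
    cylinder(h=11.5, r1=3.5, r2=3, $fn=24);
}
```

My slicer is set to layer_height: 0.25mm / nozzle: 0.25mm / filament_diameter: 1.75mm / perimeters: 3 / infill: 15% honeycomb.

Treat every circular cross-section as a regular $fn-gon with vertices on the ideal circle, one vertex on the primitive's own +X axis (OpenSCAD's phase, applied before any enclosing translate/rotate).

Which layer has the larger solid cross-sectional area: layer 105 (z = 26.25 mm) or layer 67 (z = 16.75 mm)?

layer 67 (z = 16.75 mm)

Layer 105 (z = 26.25): the cylinder is absent (z outside [0, 20]); the cone at (3.5, -3) does not reach this height (z outside [12, 26]); the cone at (-3.5, 1) contributes a regular 24-gon of circumradius 3.054 (interpolated between r1=3.5 and r2=3 at t=0.891) (area = (24/2)·3.054²·sin(360°/24) = 28.97 mm²); Taking the union: only the cone at (-3.5, 1) is present, so the union is just that shape — area = 28.97 mm². So its area = 28.97 mm². Layer 67 (z = 16.75): the r=7 cylinder contributes a regular 24-gon of circumradius 7 (area = (24/2)·7.000²·sin(360°/24) = 152.19 mm²); the cone at (3.5, -3) (r1=4→r2=2.5) has section circumradius 3.491 here — a regular 24-gon (area = (24/2)·3.491²·sin(360°/24) = 37.85 mm²); the cone at (-3.5, 1) (r1=3.5→r2=3) has section circumradius 3.467 here — a regular 24-gon (area = (24/2)·3.467²·sin(360°/24) = 37.34 mm²); Combining (union): the regions partially overlap — summed areas 227.38 mm² minus the doubly-counted overlap 69.92 mm² gives 157.46 mm² — area = 157.46 mm². So its area = 157.46 mm². Layer 67 is larger (157.46 vs 28.97 mm²).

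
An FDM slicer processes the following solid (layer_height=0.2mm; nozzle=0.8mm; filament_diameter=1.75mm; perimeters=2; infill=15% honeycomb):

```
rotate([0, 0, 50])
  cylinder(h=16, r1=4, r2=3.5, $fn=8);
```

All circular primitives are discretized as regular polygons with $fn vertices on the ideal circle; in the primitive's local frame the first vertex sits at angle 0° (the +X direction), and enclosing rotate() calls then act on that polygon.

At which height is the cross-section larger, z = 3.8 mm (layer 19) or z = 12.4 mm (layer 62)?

layer 19 (z = 3.8 mm)

Layer 19 (z = 3.8): the cone: at t=0.237 of its height the radius interpolates to r₁+(r₂−r₁)t = 3.881, giving a regular 8-gon of that circumradius (area = (8/2)·3.881²·sin(360°/8) = 42.61 mm²); (rotated 50° about Z; rotation is an isometry so areas/perimeters/island counts are preserved). So its area = 42.61 mm². Layer 62 (z = 12.4): the cone contributes a regular 8-gon of circumradius 3.612 (interpolated between r1=4 and r2=3.5 at t=0.775) (area = (8/2)·3.612²·sin(360°/8) = 36.91 mm²); (rotated 50° about Z; rotation is an isometry so areas/perimeters/island counts are preserved). So its area = 36.91 mm². Layer 19 is larger (42.61 vs 36.91 mm²).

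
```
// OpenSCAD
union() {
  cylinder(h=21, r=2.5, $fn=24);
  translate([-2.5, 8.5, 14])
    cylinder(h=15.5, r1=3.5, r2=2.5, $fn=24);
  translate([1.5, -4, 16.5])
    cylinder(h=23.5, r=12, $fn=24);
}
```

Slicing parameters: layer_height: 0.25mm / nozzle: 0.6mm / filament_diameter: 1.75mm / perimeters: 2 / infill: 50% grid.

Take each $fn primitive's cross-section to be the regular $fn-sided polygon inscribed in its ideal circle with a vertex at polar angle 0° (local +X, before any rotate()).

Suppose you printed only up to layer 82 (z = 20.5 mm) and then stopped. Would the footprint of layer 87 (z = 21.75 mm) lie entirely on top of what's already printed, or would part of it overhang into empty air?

entirely on top

Compare the two slices. At z = 20.5: the cylinder: section is a regular 24-gon, circumradius r=2.5 (area = (24/2)·2.500²·sin(360°/24) = 19.41 mm²); the cone at (-2.5, 8.5) (r1=3.5→r2=2.5) has section circumradius 3.081 here — a regular 24-gon (area = (24/2)·3.081²·sin(360°/24) = 29.48 mm²); the r=12 cylinder at (1.5, -4) contributes a regular 24-gon of circumradius 12 (area = (24/2)·12.000²·sin(360°/24) = 447.24 mm²); Combining (union): the regions partially overlap — summed areas 496.13 mm² minus the doubly-counted overlap 26.44 mm² gives 469.69 mm² — area = 469.69 mm². At z = 21.75: the cylinder is absent (z outside [0, 21]); the cone at (-2.5, 8.5) contributes a regular 24-gon of circumradius 3.000 (interpolated between r1=3.5 and r2=2.5 at t=0.500) (area = (24/2)·3.000²·sin(360°/24) = 27.95 mm²); the cylinder at (1.5, -4): section is a regular 24-gon, circumradius r=12 (area = (24/2)·12.000²·sin(360°/24) = 447.24 mm²); Merging all regions: the regions partially overlap — summed areas 475.19 mm² minus the doubly-counted overlap 6.51 mm² gives 468.68 mm² — area = 468.68 mm². Checking containment: the cross-section at z = 21.75 is a subset of the cross-section at z = 20.5.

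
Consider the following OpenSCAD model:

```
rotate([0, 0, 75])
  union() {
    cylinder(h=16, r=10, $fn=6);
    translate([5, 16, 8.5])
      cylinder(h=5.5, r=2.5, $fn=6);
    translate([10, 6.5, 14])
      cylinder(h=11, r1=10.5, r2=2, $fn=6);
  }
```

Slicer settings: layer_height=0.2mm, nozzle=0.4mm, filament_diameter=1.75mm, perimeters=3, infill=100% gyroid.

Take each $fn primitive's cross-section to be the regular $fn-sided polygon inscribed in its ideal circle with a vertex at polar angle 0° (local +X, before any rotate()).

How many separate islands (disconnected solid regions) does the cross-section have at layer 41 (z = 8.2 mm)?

1

At z = 8.2 mm: the cylinder: section is a regular 6-gon, circumradius r=10; the cylinder at (5, 16) is not intersected at this z (z outside [8.5, 14]); the cone at (10, 6.5) is not intersected at this z (z outside [14, 25]); Merging all regions: only the r=10 cylinder is present, so the union is just that shape — 1 connected region; (whole slice rotated 75° about Z — lengths, areas and connectivity unchanged). Overall, the cross-section is a single solid region. Island count = 1.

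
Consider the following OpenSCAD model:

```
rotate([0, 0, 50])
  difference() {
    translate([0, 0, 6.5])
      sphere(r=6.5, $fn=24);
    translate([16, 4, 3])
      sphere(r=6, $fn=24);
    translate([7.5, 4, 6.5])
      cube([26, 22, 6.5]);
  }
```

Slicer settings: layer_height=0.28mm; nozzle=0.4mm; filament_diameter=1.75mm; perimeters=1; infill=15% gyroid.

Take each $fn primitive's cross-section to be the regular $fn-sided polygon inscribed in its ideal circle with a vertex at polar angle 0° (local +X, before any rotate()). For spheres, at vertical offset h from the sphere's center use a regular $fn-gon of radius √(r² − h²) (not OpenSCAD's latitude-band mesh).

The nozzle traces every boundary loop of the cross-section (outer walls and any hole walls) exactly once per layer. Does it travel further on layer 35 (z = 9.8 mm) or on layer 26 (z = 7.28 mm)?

layer 26 (z = 7.28 mm)

Layer 35 (z = 9.8): the sphere: section is a regular 24-gon, circumradius = √(r²−h²) = √(6.5²−3.3²) = 5.600 (perimeter = 2·24·5.600·sin(180°/24) = 35.09 mm); the sphere at (16, 4) does not reach this height (|z−center|=6.800 > r=6); the 26×22 cube at (7.5, 4) contributes its full rectangle (perimeter 96.00 mm); After the difference (first − rest): starting from the r=6.5 sphere, the 26×22 cube at (7.5, 4) misses the remaining region (no effect) — boundary = 35.09 mm; (rotated 50° about Z; rotation is an isometry so areas/perimeters/island counts are preserved). So its perimeter = 35.09 mm. Layer 26 (z = 7.28): the r=6.5 sphere slices to a regular 24-gon of circumradius 6.453 (√(r²−h²) with h=0.78 from center) (perimeter = 2·24·6.453·sin(180°/24) = 40.43 mm); the r=6 sphere at (16, 4) contributes a regular 24-gon of circumradius √(6²−4.28²) = 4.205 (perimeter = 2·24·4.205·sin(180°/24) = 26.35 mm); the cube at (7.5, 4) (footprint 26×22) is included at this height (perimeter 96.00 mm); Taking the first minus the rest: starting from the r=6.5 sphere, the r=6 sphere at (16, 4) misses the remaining region (no effect); the 26×22 cube at (7.5, 4) misses the remaining region (no effect) — boundary = 40.43 mm; (whole slice rotated 50° about Z — lengths, areas and connectivity unchanged). So its perimeter = 40.43 mm. Layer 26 is larger (40.43 vs 35.09 mm).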